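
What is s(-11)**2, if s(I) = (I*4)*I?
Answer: 234256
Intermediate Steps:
s(I) = 4*I**2 (s(I) = (4*I)*I = 4*I**2)
s(-11)**2 = (4*(-11)**2)**2 = (4*121)**2 = 484**2 = 234256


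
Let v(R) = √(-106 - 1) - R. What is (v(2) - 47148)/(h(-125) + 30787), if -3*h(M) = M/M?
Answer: -14145/9236 + 3*I*√107/92360 ≈ -1.5315 + 0.00033599*I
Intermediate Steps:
v(R) = -R + I*√107 (v(R) = √(-107) - R = I*√107 - R = -R + I*√107)
h(M) = -⅓ (h(M) = -M/(3*M) = -⅓*1 = -⅓)
(v(2) - 47148)/(h(-125) + 30787) = ((-1*2 + I*√107) - 47148)/(-⅓ + 30787) = ((-2 + I*√107) - 47148)/(92360/3) = (-47150 + I*√107)*(3/92360) = -14145/9236 + 3*I*√107/92360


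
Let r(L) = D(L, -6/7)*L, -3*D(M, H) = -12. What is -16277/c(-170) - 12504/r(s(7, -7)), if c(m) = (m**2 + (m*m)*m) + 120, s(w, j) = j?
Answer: 15267435419/34187860 ≈ 446.57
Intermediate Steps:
D(M, H) = 4 (D(M, H) = -1/3*(-12) = 4)
c(m) = 120 + m**2 + m**3 (c(m) = (m**2 + m**2*m) + 120 = (m**2 + m**3) + 120 = 120 + m**2 + m**3)
r(L) = 4*L
-16277/c(-170) - 12504/r(s(7, -7)) = -16277/(120 + (-170)**2 + (-170)**3) - 12504/(4*(-7)) = -16277/(120 + 28900 - 4913000) - 12504/(-28) = -16277/(-4883980) - 12504*(-1/28) = -16277*(-1/4883980) + 3126/7 = 16277/4883980 + 3126/7 = 15267435419/34187860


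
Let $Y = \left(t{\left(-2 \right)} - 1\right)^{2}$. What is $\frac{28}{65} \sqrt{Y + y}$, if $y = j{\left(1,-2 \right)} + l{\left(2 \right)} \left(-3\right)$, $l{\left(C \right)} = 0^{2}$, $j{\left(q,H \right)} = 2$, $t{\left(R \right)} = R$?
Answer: $\frac{28 \sqrt{11}}{65} \approx 1.4287$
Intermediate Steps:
$l{\left(C \right)} = 0$
$y = 2$ ($y = 2 + 0 \left(-3\right) = 2 + 0 = 2$)
$Y = 9$ ($Y = \left(-2 - 1\right)^{2} = \left(-3\right)^{2} = 9$)
$\frac{28}{65} \sqrt{Y + y} = \frac{28}{65} \sqrt{9 + 2} = 28 \cdot \frac{1}{65} \sqrt{11} = \frac{28 \sqrt{11}}{65}$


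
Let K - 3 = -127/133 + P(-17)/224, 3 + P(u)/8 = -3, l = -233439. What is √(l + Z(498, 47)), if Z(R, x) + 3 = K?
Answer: I*√16517292610/266 ≈ 483.16*I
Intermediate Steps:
P(u) = -48 (P(u) = -24 + 8*(-3) = -24 - 24 = -48)
K = 487/266 (K = 3 + (-127/133 - 48/224) = 3 + (-127*1/133 - 48*1/224) = 3 + (-127/133 - 3/14) = 3 - 311/266 = 487/266 ≈ 1.8308)
Z(R, x) = -311/266 (Z(R, x) = -3 + 487/266 = -311/266)
√(l + Z(498, 47)) = √(-233439 - 311/266) = √(-62095085/266) = I*√16517292610/266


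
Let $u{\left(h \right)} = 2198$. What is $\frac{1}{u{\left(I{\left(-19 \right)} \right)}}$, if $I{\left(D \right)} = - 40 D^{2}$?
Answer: $\frac{1}{2198} \approx 0.00045496$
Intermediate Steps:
$\frac{1}{u{\left(I{\left(-19 \right)} \right)}} = \frac{1}{2198}$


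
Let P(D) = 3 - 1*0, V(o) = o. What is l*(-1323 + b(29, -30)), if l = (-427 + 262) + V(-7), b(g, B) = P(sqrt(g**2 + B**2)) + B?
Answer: 232200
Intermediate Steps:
P(D) = 3 (P(D) = 3 + 0 = 3)
b(g, B) = 3 + B
l = -172 (l = (-427 + 262) - 7 = -165 - 7 = -172)
l*(-1323 + b(29, -30)) = -172*(-1323 + (3 - 30)) = -172*(-1323 - 27) = -172*(-1350) = 232200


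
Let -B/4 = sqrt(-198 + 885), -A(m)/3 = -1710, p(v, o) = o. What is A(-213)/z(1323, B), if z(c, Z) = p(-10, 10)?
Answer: 513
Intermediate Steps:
A(m) = 5130 (A(m) = -3*(-1710) = 5130)
B = -4*sqrt(687) (B = -4*sqrt(-198 + 885) = -4*sqrt(687) ≈ -104.84)
z(c, Z) = 10
A(-213)/z(1323, B) = 5130/10 = 5130*(1/10) = 513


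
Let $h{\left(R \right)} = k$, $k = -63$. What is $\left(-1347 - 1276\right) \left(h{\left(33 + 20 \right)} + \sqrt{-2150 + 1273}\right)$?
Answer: $165249 - 2623 i \sqrt{877} \approx 1.6525 \cdot 10^{5} - 77678.0 i$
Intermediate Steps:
$h{\left(R \right)} = -63$
$\left(-1347 - 1276\right) \left(h{\left(33 + 20 \right)} + \sqrt{-2150 + 1273}\right) = \left(-1347 - 1276\right) \left(-63 + \sqrt{-2150 + 1273}\right) = - 2623 \left(-63 + \sqrt{-877}\right) = - 2623 \left(-63 + i \sqrt{877}\right) = 165249 - 2623 i \sqrt{877}$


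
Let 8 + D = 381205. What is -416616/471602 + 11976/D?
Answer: -76582431900/89886633797 ≈ -0.85199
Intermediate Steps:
D = 381197 (D = -8 + 381205 = 381197)
-416616/471602 + 11976/D = -416616/471602 + 11976/381197 = -416616*1/471602 + 11976*(1/381197) = -208308/235801 + 11976/381197 = -76582431900/89886633797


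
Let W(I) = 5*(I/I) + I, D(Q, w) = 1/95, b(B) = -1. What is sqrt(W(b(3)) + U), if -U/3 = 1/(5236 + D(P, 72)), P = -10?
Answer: sqrt(1357433251)/18423 ≈ 1.9999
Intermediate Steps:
D(Q, w) = 1/95
W(I) = 5 + I (W(I) = 5*1 + I = 5 + I)
U = -95/165807 (U = -3/(5236 + 1/95) = -3/497421/95 = -3*95/497421 = -95/165807 ≈ -0.00057296)
sqrt(W(b(3)) + U) = sqrt((5 - 1) - 95/165807) = sqrt(4 - 95/165807) = sqrt(663133/165807) = sqrt(1357433251)/18423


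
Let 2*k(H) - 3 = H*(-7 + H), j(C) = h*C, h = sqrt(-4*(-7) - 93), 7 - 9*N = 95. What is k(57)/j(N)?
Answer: 25677*I*sqrt(65)/11440 ≈ 18.096*I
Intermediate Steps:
N = -88/9 (N = 7/9 - 1/9*95 = 7/9 - 95/9 = -88/9 ≈ -9.7778)
h = I*sqrt(65) (h = sqrt(28 - 93) = sqrt(-65) = I*sqrt(65) ≈ 8.0623*I)
j(C) = I*C*sqrt(65) (j(C) = (I*sqrt(65))*C = I*C*sqrt(65))
k(H) = 3/2 + H*(-7 + H)/2 (k(H) = 3/2 + (H*(-7 + H))/2 = 3/2 + H*(-7 + H)/2)
k(57)/j(N) = (3/2 + (1/2)*57**2 - 7/2*57)/((I*(-88/9)*sqrt(65))) = (3/2 + (1/2)*3249 - 399/2)/((-88*I*sqrt(65)/9)) = (3/2 + 3249/2 - 399/2)*(9*I*sqrt(65)/5720) = 2853*(9*I*sqrt(65)/5720)/2 = 25677*I*sqrt(65)/11440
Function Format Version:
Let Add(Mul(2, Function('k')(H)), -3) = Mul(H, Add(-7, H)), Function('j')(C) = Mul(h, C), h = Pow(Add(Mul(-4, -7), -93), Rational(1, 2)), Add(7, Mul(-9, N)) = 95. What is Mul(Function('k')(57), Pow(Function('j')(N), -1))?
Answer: Mul(Rational(25677, 11440), I, Pow(65, Rational(1, 2))) ≈ Mul(18.096, I)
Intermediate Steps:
N = Rational(-88, 9) (N = Add(Rational(7, 9), Mul(Rational(-1, 9), 95)) = Add(Rational(7, 9), Rational(-95, 9)) = Rational(-88, 9) ≈ -9.7778)
h = Mul(I, Pow(65, Rational(1, 2))) (h = Pow(Add(28, -93), Rational(1, 2)) = Pow(-65, Rational(1, 2)) = Mul(I, Pow(65, Rational(1, 2))) ≈ Mul(8.0623, I))
Function('j')(C) = Mul(I, C, Pow(65, Rational(1, 2))) (Function('j')(C) = Mul(Mul(I, Pow(65, Rational(1, 2))), C) = Mul(I, C, Pow(65, Rational(1, 2))))
Function('k')(H) = Add(Rational(3, 2), Mul(Rational(1, 2), H, Add(-7, H))) (Function('k')(H) = Add(Rational(3, 2), Mul(Rational(1, 2), Mul(H, Add(-7, H)))) = Add(Rational(3, 2), Mul(Rational(1, 2), H, Add(-7, H))))
Mul(Function('k')(57), Pow(Function('j')(N), -1)) = Mul(Add(Rational(3, 2), Mul(Rational(1, 2), Pow(57, 2)), Mul(Rational(-7, 2), 57)), Pow(Mul(I, Rational(-88, 9), Pow(65, Rational(1, 2))), -1)) = Mul(Add(Rational(3, 2), Mul(Rational(1, 2), 3249), Rational(-399, 2)), Pow(Mul(Rational(-88, 9), I, Pow(65, Rational(1, 2))), -1)) = Mul(Add(Rational(3, 2), Rational(3249, 2), Rational(-399, 2)), Mul(Rational(9, 5720), I, Pow(65, Rational(1, 2)))) = Mul(Rational(2853, 2), Mul(Rational(9, 5720), I, Pow(65, Rational(1, 2)))) = Mul(Rational(25677, 11440), I, Pow(65, Rational(1, 2)))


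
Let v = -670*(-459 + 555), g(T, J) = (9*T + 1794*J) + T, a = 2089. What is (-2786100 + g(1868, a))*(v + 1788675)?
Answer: 1690292091330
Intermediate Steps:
g(T, J) = 10*T + 1794*J
v = -64320 (v = -670*96 = -64320)
(-2786100 + g(1868, a))*(v + 1788675) = (-2786100 + (10*1868 + 1794*2089))*(-64320 + 1788675) = (-2786100 + (18680 + 3747666))*1724355 = (-2786100 + 3766346)*1724355 = 980246*1724355 = 1690292091330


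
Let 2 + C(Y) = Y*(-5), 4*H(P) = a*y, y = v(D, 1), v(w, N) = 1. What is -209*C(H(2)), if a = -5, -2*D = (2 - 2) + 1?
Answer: -3553/4 ≈ -888.25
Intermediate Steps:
D = -½ (D = -((2 - 2) + 1)/2 = -(0 + 1)/2 = -½*1 = -½ ≈ -0.50000)
y = 1
H(P) = -5/4 (H(P) = (-5*1)/4 = (¼)*(-5) = -5/4)
C(Y) = -2 - 5*Y (C(Y) = -2 + Y*(-5) = -2 - 5*Y)
-209*C(H(2)) = -209*(-2 - 5*(-5/4)) = -209*(-2 + 25/4) = -209*17/4 = -3553/4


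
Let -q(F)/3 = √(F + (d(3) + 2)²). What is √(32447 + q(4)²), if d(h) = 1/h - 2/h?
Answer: 6*√903 ≈ 180.30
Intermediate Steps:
d(h) = -1/h (d(h) = 1/h - 2/h = -1/h)
q(F) = -3*√(25/9 + F) (q(F) = -3*√(F + (-1/3 + 2)²) = -3*√(F + (-1*⅓ + 2)²) = -3*√(F + (-⅓ + 2)²) = -3*√(F + (5/3)²) = -3*√(F + 25/9) = -3*√(25/9 + F))
√(32447 + q(4)²) = √(32447 + (-√(25 + 9*4))²) = √(32447 + (-√(25 + 36))²) = √(32447 + (-√61)²) = √(32447 + 61) = √32508 = 6*√903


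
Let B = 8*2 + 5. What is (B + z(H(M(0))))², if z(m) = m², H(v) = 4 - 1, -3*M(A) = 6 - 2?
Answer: 900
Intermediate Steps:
M(A) = -4/3 (M(A) = -(6 - 2)/3 = -⅓*4 = -4/3)
H(v) = 3
B = 21 (B = 16 + 5 = 21)
(B + z(H(M(0))))² = (21 + 3²)² = (21 + 9)² = 30² = 900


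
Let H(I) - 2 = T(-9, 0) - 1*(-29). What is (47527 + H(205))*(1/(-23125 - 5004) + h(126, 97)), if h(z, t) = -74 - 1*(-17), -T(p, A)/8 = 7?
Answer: -76162521708/28129 ≈ -2.7076e+6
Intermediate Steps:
T(p, A) = -56 (T(p, A) = -8*7 = -56)
h(z, t) = -57 (h(z, t) = -74 + 17 = -57)
H(I) = -25 (H(I) = 2 + (-56 - 1*(-29)) = 2 + (-56 + 29) = 2 - 27 = -25)
(47527 + H(205))*(1/(-23125 - 5004) + h(126, 97)) = (47527 - 25)*(1/(-23125 - 5004) - 57) = 47502*(1/(-28129) - 57) = 47502*(-1/28129 - 57) = 47502*(-1603354/28129) = -76162521708/28129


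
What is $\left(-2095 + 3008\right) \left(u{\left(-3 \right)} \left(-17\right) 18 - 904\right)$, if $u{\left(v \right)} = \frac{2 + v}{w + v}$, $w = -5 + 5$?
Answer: $-918478$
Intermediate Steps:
$w = 0$
$u{\left(v \right)} = \frac{2 + v}{v}$ ($u{\left(v \right)} = \frac{2 + v}{0 + v} = \frac{2 + v}{v}$)
$\left(-2095 + 3008\right) \left(u{\left(-3 \right)} \left(-17\right) 18 - 904\right) = \left(-2095 + 3008\right) \left(\frac{2 - 3}{-3} \left(-17\right) 18 - 904\right) = 913 \left(\left(- \frac{1}{3}\right) \left(-1\right) \left(-17\right) 18 - 904\right) = 913 \left(\frac{1}{3} \left(-17\right) 18 - 904\right) = 913 \left(\left(- \frac{17}{3}\right) 18 - 904\right) = 913 \left(-102 - 904\right) = 913 \left(-1006\right) = -918478$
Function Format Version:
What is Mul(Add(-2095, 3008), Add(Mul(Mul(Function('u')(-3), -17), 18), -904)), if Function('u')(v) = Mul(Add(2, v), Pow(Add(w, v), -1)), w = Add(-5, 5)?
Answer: -918478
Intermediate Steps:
w = 0
Function('u')(v) = Mul(Pow(v, -1), Add(2, v)) (Function('u')(v) = Mul(Add(2, v), Pow(Add(0, v), -1)) = Mul(Add(2, v), Pow(v, -1)) = Mul(Pow(v, -1), Add(2, v)))
Mul(Add(-2095, 3008), Add(Mul(Mul(Function('u')(-3), -17), 18), -904)) = Mul(Add(-2095, 3008), Add(Mul(Mul(Mul(Pow(-3, -1), Add(2, -3)), -17), 18), -904)) = Mul(913, Add(Mul(Mul(Mul(Rational(-1, 3), -1), -17), 18), -904)) = Mul(913, Add(Mul(Mul(Rational(1, 3), -17), 18), -904)) = Mul(913, Add(Mul(Rational(-17, 3), 18), -904)) = Mul(913, Add(-102, -904)) = Mul(913, -1006) = -918478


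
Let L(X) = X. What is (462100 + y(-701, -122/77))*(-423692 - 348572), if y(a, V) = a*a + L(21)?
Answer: -736370713808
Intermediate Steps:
y(a, V) = 21 + a² (y(a, V) = a*a + 21 = a² + 21 = 21 + a²)
(462100 + y(-701, -122/77))*(-423692 - 348572) = (462100 + (21 + (-701)²))*(-423692 - 348572) = (462100 + (21 + 491401))*(-772264) = (462100 + 491422)*(-772264) = 953522*(-772264) = -736370713808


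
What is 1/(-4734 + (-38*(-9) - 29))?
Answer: -1/4421 ≈ -0.00022619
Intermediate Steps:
1/(-4734 + (-38*(-9) - 29)) = 1/(-4734 + (342 - 29)) = 1/(-4734 + 313) = 1/(-4421) = -1/4421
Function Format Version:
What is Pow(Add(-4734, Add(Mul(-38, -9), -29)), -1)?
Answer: Rational(-1, 4421) ≈ -0.00022619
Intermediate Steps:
Pow(Add(-4734, Add(Mul(-38, -9), -29)), -1) = Pow(Add(-4734, Add(342, -29)), -1) = Pow(Add(-4734, 313), -1) = Pow(-4421, -1) = Rational(-1, 4421)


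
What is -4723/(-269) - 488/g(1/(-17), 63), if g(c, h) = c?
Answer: 2236347/269 ≈ 8313.6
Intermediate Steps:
-4723/(-269) - 488/g(1/(-17), 63) = -4723/(-269) - 488/(1/(-17)) = -4723*(-1/269) - 488/(-1/17) = 4723/269 - 488*(-17) = 4723/269 + 8296 = 2236347/269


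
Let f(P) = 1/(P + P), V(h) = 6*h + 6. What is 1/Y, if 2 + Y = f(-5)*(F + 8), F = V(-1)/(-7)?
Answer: -5/14 ≈ -0.35714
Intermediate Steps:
V(h) = 6 + 6*h
f(P) = 1/(2*P)
F = 0 (F = (6 + 6*(-1))/(-7) = (6 - 6)*(-⅐) = 0*(-⅐) = 0)
Y = -14/5 (Y = -2 + ((½)/(-5))*(0 + 8) = -2 + ((½)*(-⅕))*8 = -2 - ⅒*8 = -2 - ⅘ = -14/5 ≈ -2.8000)
1/Y = 1/(-14/5) = -5/14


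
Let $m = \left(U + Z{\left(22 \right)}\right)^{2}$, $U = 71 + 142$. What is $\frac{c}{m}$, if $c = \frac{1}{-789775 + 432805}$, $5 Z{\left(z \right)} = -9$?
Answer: $- \frac{5}{79614019584} \approx -6.2803 \cdot 10^{-11}$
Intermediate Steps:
$U = 213$
$Z{\left(z \right)} = - \frac{9}{5}$ ($Z{\left(z \right)} = \frac{1}{5} \left(-9\right) = - \frac{9}{5}$)
$c = - \frac{1}{356970}$ ($c = \frac{1}{-356970} = - \frac{1}{356970} \approx -2.8014 \cdot 10^{-6}$)
$m = \frac{1115136}{25}$ ($m = \left(213 - \frac{9}{5}\right)^{2} = \left(\frac{1056}{5}\right)^{2} = \frac{1115136}{25} \approx 44605.0$)
$\frac{c}{m} = - \frac{1}{356970 \cdot \frac{1115136}{25}} = \left(- \frac{1}{356970}\right) \frac{25}{1115136} = - \frac{5}{79614019584}$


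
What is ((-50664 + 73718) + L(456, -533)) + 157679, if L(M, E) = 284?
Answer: 181017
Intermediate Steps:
((-50664 + 73718) + L(456, -533)) + 157679 = ((-50664 + 73718) + 284) + 157679 = (23054 + 284) + 157679 = 23338 + 157679 = 181017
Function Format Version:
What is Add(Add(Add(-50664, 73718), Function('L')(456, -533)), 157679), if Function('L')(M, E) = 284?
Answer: 181017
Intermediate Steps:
Add(Add(Add(-50664, 73718), Function('L')(456, -533)), 157679) = Add(Add(Add(-50664, 73718), 284), 157679) = Add(Add(23054, 284), 157679) = Add(23338, 157679) = 181017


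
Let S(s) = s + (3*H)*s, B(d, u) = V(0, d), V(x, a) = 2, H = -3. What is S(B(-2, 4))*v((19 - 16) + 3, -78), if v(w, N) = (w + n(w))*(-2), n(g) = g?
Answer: 384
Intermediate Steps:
v(w, N) = -4*w (v(w, N) = (w + w)*(-2) = (2*w)*(-2) = -4*w)
B(d, u) = 2
S(s) = -8*s (S(s) = s + (3*(-3))*s = s - 9*s = -8*s)
S(B(-2, 4))*v((19 - 16) + 3, -78) = (-8*2)*(-4*((19 - 16) + 3)) = -(-64)*(3 + 3) = -(-64)*6 = -16*(-24) = 384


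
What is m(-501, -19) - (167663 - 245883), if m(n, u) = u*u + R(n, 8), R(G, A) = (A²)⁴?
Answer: 16855797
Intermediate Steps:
R(G, A) = A⁸
m(n, u) = 16777216 + u² (m(n, u) = u*u + 8⁸ = u² + 16777216 = 16777216 + u²)
m(-501, -19) - (167663 - 245883) = (16777216 + (-19)²) - (167663 - 245883) = (16777216 + 361) - 1*(-78220) = 16777577 + 78220 = 16855797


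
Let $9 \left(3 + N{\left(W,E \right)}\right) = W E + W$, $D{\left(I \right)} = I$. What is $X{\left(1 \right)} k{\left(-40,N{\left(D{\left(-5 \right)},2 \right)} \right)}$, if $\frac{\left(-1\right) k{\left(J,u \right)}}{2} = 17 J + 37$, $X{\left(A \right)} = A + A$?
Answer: $2572$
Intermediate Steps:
$X{\left(A \right)} = 2 A$
$N{\left(W,E \right)} = -3 + \frac{W}{9} + \frac{E W}{9}$ ($N{\left(W,E \right)} = -3 + \frac{W E + W}{9} = -3 + \frac{E W + W}{9} = -3 + \frac{W + E W}{9} = -3 + \left(\frac{W}{9} + \frac{E W}{9}\right) = -3 + \frac{W}{9} + \frac{E W}{9}$)
$k{\left(J,u \right)} = -74 - 34 J$ ($k{\left(J,u \right)} = - 2 \left(17 J + 37\right) = - 2 \left(37 + 17 J\right) = -74 - 34 J$)
$X{\left(1 \right)} k{\left(-40,N{\left(D{\left(-5 \right)},2 \right)} \right)} = 2 \cdot 1 \left(-74 - -1360\right) = 2 \left(-74 + 1360\right) = 2 \cdot 1286 = 2572$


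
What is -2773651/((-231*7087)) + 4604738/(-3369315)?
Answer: 200766794831/612877275395 ≈ 0.32758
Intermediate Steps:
-2773651/((-231*7087)) + 4604738/(-3369315) = -2773651/(-1637097) + 4604738*(-1/3369315) = -2773651*(-1/1637097) - 4604738/3369315 = 2773651/1637097 - 4604738/3369315 = 200766794831/612877275395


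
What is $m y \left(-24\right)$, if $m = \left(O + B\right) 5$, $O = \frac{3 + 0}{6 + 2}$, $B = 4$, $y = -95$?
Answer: $49875$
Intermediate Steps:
$O = \frac{3}{8} \approx 0.375$
$m = \frac{175}{8}$ ($m = \left(\frac{3}{8} + 4\right) 5 = \frac{35}{8} \cdot 5 = \frac{175}{8} \approx 21.875$)
$m y \left(-24\right) = \frac{175}{8} \left(-95\right) \left(-24\right) = \left(- \frac{16625}{8}\right) \left(-24\right) = 49875$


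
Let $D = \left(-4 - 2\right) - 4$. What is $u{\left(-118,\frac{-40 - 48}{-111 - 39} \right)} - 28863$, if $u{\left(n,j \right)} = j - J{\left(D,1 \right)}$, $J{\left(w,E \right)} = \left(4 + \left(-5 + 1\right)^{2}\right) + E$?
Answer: $- \frac{2166256}{75} \approx -28883.0$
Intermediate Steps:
$D = -10$ ($D = -6 - 4 = -10$)
$J{\left(w,E \right)} = 20 + E$ ($J{\left(w,E \right)} = \left(4 + \left(-4\right)^{2}\right) + E = \left(4 + 16\right) + E = 20 + E$)
$u{\left(n,j \right)} = -21 + j$ ($u{\left(n,j \right)} = j - \left(20 + 1\right) = j - 21 = -21 + j$)
$u{\left(-118,\frac{-40 - 48}{-111 - 39} \right)} - 28863 = \left(-21 + \frac{-40 - 48}{-111 - 39}\right) - 28863 = \left(-21 - \frac{88}{-150}\right) - 28863 = \left(-21 - - \frac{44}{75}\right) - 28863 = \left(-21 + \frac{44}{75}\right) - 28863 = - \frac{1531}{75} - 28863 = - \frac{2166256}{75}$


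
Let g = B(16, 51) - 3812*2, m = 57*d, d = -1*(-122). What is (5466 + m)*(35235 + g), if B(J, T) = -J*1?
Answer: 342729900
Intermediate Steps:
d = 122
B(J, T) = -J
m = 6954 (m = 57*122 = 6954)
g = -7640 (g = -1*16 - 3812*2 = -16 - 7624 = -7640)
(5466 + m)*(35235 + g) = (5466 + 6954)*(35235 - 7640) = 12420*27595 = 342729900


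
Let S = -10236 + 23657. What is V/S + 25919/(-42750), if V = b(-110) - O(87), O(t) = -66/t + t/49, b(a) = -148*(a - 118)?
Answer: 1555502806771/815295552750 ≈ 1.9079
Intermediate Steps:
S = 13421
b(a) = 17464 - 148*a (b(a) = -148*(-118 + a) = 17464 - 148*a)
O(t) = -66/t + t/49 (O(t) = -66/t + t*(1/49) = -66/t + t/49)
V = 47948779/1421 (V = (17464 - 148*(-110)) - (-66/87 + (1/49)*87) = (17464 + 16280) - (-66*1/87 + 87/49) = 33744 - (-22/29 + 87/49) = 33744 - 1*1445/1421 = 33744 - 1445/1421 = 47948779/1421 ≈ 33743.)
V/S + 25919/(-42750) = (47948779/1421)/13421 + 25919/(-42750) = (47948779/1421)*(1/13421) + 25919*(-1/42750) = 47948779/19071241 - 25919/42750 = 1555502806771/815295552750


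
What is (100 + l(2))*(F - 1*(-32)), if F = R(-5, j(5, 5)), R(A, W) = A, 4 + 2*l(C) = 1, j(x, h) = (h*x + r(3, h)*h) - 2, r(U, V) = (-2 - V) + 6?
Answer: 5319/2 ≈ 2659.5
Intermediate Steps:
r(U, V) = 4 - V
j(x, h) = -2 + h*x + h*(4 - h) (j(x, h) = (h*x + (4 - h)*h) - 2 = (h*x + h*(4 - h)) - 2 = -2 + h*x + h*(4 - h))
l(C) = -3/2 (l(C) = -2 + (½)*1 = -2 + ½ = -3/2)
F = -5
(100 + l(2))*(F - 1*(-32)) = (100 - 3/2)*(-5 - 1*(-32)) = 197*(-5 + 32)/2 = (197/2)*27 = 5319/2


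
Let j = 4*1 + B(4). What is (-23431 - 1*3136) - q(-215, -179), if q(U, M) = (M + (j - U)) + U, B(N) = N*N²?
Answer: -26456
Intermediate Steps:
B(N) = N³
j = 68 (j = 4*1 + 4³ = 4 + 64 = 68)
q(U, M) = 68 + M (q(U, M) = (M + (68 - U)) + U = (68 + M - U) + U = 68 + M)
(-23431 - 1*3136) - q(-215, -179) = (-23431 - 1*3136) - (68 - 179) = (-23431 - 3136) - 1*(-111) = -26567 + 111 = -26456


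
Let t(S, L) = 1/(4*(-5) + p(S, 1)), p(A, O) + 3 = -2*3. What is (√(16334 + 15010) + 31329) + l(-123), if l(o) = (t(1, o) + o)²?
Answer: 39078313/841 + 4*√1959 ≈ 46644.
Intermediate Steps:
p(A, O) = -9 (p(A, O) = -3 - 2*3 = -3 - 6 = -9)
t(S, L) = -1/29 (t(S, L) = 1/(4*(-5) - 9) = 1/(-20 - 9) = 1/(-29) = -1/29)
l(o) = (-1/29 + o)²
(√(16334 + 15010) + 31329) + l(-123) = (√(16334 + 15010) + 31329) + (-1 + 29*(-123))²/841 = (√31344 + 31329) + (-1 - 3567)²/841 = (4*√1959 + 31329) + (1/841)*(-3568)² = (31329 + 4*√1959) + (1/841)*12730624 = (31329 + 4*√1959) + 12730624/841 = 39078313/841 + 4*√1959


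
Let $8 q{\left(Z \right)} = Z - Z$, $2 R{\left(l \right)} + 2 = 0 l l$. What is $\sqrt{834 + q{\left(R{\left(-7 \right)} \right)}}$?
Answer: $\sqrt{834} \approx 28.879$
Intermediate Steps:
$R{\left(l \right)} = -1$ ($R{\left(l \right)} = -1 + \frac{0 l l}{2} = -1 + \frac{0 l}{2} = -1 + \frac{1}{2} \cdot 0 = -1 + 0 = -1$)
$q{\left(Z \right)} = 0$ ($q{\left(Z \right)} = \frac{Z - Z}{8} = \frac{1}{8} \cdot 0 = 0$)
$\sqrt{834 + q{\left(R{\left(-7 \right)} \right)}} = \sqrt{834 + 0} = \sqrt{834}$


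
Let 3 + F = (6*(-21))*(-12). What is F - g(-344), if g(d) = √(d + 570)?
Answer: 1509 - √226 ≈ 1494.0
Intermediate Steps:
g(d) = √(570 + d)
F = 1509 (F = -3 + (6*(-21))*(-12) = -3 - 126*(-12) = -3 + 1512 = 1509)
F - g(-344) = 1509 - √(570 - 344) = 1509 - √226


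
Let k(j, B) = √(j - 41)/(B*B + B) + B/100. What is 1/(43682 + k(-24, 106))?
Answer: 1756072171521825/76710606032918193097 - 3544375*I*√65/76710606032918193097 ≈ 2.2892e-5 - 3.7251e-13*I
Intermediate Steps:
k(j, B) = B/100 + √(-41 + j)/(B + B²) (k(j, B) = √(-41 + j)/(B² + B) + B*(1/100) = √(-41 + j)/(B + B²) + B/100 = B/100 + √(-41 + j)/(B + B²))
1/(43682 + k(-24, 106)) = 1/(43682 + (1/100)*(106² + 106³ + 100*√(-41 - 24))/(106*(1 + 106))) = 1/(43682 + (1/100)*(1/106)*(11236 + 1191016 + 100*√(-65))/107) = 1/(43682 + (1/100)*(1/106)*(1/107)*(11236 + 1191016 + 100*(I*√65))) = 1/(43682 + (1/100)*(1/106)*(1/107)*(11236 + 1191016 + 100*I*√65)) = 1/(43682 + (1/100)*(1/106)*(1/107)*(1202252 + 100*I*√65)) = 1/(43682 + (53/50 + I*√65/11342)) = 1/(2184153/50 + I*√65/11342)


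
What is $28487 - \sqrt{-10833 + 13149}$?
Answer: $28487 - 2 \sqrt{579} \approx 28439.0$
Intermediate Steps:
$28487 - \sqrt{-10833 + 13149} = 28487 - \sqrt{2316} = 28487 - 2 \sqrt{579}$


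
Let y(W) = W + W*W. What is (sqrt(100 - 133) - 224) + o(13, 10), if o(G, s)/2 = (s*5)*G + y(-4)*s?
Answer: 1316 + I*sqrt(33) ≈ 1316.0 + 5.7446*I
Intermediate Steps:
y(W) = W + W**2
o(G, s) = 24*s + 10*G*s (o(G, s) = 2*((s*5)*G + (-4*(1 - 4))*s) = 2*((5*s)*G + (-4*(-3))*s) = 2*(5*G*s + 12*s) = 2*(12*s + 5*G*s) = 24*s + 10*G*s)
(sqrt(100 - 133) - 224) + o(13, 10) = (sqrt(100 - 133) - 224) + 2*10*(12 + 5*13) = (sqrt(-33) - 224) + 2*10*(12 + 65) = (I*sqrt(33) - 224) + 2*10*77 = (-224 + I*sqrt(33)) + 1540 = 1316 + I*sqrt(33)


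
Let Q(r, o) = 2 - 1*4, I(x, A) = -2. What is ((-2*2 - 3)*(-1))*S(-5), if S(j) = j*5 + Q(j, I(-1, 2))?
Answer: -189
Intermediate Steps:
Q(r, o) = -2 (Q(r, o) = 2 - 4 = -2)
S(j) = -2 + 5*j (S(j) = j*5 - 2 = 5*j - 2 = -2 + 5*j)
((-2*2 - 3)*(-1))*S(-5) = ((-2*2 - 3)*(-1))*(-2 + 5*(-5)) = ((-4 - 3)*(-1))*(-2 - 25) = -7*(-1)*(-27) = 7*(-27) = -189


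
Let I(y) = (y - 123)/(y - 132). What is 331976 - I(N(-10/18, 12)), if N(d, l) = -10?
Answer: 47140459/142 ≈ 3.3198e+5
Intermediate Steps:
I(y) = (-123 + y)/(-132 + y)
331976 - I(N(-10/18, 12)) = 331976 - (-123 - 10)/(-132 - 10) = 331976 - (-133)/(-142) = 331976 - (-1)*(-133)/142 = 331976 - 1*133/142 = 331976 - 133/142 = 47140459/142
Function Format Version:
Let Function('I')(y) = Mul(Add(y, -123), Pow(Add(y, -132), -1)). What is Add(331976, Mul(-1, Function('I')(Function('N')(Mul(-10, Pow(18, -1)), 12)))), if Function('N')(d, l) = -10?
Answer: Rational(47140459, 142) ≈ 3.3198e+5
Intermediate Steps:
Function('I')(y) = Mul(Pow(Add(-132, y), -1), Add(-123, y)) (Function('I')(y) = Mul(Add(-123, y), Pow(Add(-132, y), -1)) = Mul(Pow(Add(-132, y), -1), Add(-123, y)))
Add(331976, Mul(-1, Function('I')(Function('N')(Mul(-10, Pow(18, -1)), 12)))) = Add(331976, Mul(-1, Mul(Pow(Add(-132, -10), -1), Add(-123, -10)))) = Add(331976, Mul(-1, Mul(Pow(-142, -1), -133))) = Add(331976, Mul(-1, Mul(Rational(-1, 142), -133))) = Add(331976, Mul(-1, Rational(133, 142))) = Add(331976, Rational(-133, 142)) = Rational(47140459, 142)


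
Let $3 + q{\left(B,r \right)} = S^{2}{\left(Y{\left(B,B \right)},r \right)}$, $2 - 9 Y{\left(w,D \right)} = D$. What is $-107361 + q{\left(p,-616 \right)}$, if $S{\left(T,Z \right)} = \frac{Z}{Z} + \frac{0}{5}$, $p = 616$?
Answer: $-107363$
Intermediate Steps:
$Y{\left(w,D \right)} = \frac{2}{9} - \frac{D}{9}$
$S{\left(T,Z \right)} = 1$ ($S{\left(T,Z \right)} = 1 + 0 \cdot \frac{1}{5} = 1 + 0 = 1$)
$q{\left(B,r \right)} = -2$ ($q{\left(B,r \right)} = -3 + 1^{2} = -3 + 1 = -2$)
$-107361 + q{\left(p,-616 \right)} = -107361 - 2 = -107363$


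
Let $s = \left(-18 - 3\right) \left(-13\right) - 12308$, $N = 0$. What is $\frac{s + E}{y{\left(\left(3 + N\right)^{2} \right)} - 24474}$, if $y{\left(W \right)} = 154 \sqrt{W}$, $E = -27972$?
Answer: $\frac{40007}{24012} \approx 1.6661$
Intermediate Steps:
$s = -12035$ ($s = \left(-21\right) \left(-13\right) - 12308 = 273 - 12308 = -12035$)
$\frac{s + E}{y{\left(\left(3 + N\right)^{2} \right)} - 24474} = \frac{-12035 - 27972}{154 \sqrt{\left(3 + 0\right)^{2}} - 24474} = - \frac{40007}{154 \sqrt{3^{2}} - 24474} = - \frac{40007}{154 \sqrt{9} - 24474} = - \frac{40007}{154 \cdot 3 - 24474} = - \frac{40007}{462 - 24474} = - \frac{40007}{-24012} = \left(-40007\right) \left(- \frac{1}{24012}\right) = \frac{40007}{24012}$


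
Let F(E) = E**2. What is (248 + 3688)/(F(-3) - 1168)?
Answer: -3936/1159 ≈ -3.3960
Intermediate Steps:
(248 + 3688)/(F(-3) - 1168) = (248 + 3688)/((-3)**2 - 1168) = 3936/(9 - 1168) = 3936/(-1159) = 3936*(-1/1159) = -3936/1159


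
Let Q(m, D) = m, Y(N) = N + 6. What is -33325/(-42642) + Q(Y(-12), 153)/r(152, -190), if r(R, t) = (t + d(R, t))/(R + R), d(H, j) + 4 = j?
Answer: 471749/85284 ≈ 5.5315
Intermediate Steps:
d(H, j) = -4 + j
Y(N) = 6 + N
r(R, t) = (-4 + 2*t)/(2*R) (r(R, t) = (t + (-4 + t))/(R + R) = (-4 + 2*t)/((2*R)) = (-4 + 2*t)*(1/(2*R)) = (-4 + 2*t)/(2*R))
-33325/(-42642) + Q(Y(-12), 153)/r(152, -190) = -33325/(-42642) + (6 - 12)/(((-2 - 190)/152)) = -33325*(-1/42642) - 6/((1/152)*(-192)) = 33325/42642 - 6/(-24/19) = 33325/42642 - 6*(-19/24) = 33325/42642 + 19/4 = 471749/85284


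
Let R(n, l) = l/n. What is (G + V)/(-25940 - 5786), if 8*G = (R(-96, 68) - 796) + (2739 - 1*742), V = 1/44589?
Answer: -428158505/90536359296 ≈ -0.0047291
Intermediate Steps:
V = 1/44589 ≈ 2.2427e-5
G = 28807/192 (G = ((68/(-96) - 796) + (2739 - 1*742))/8 = ((68*(-1/96) - 796) + (2739 - 742))/8 = ((-17/24 - 796) + 1997)/8 = (-19121/24 + 1997)/8 = (1/8)*(28807/24) = 28807/192 ≈ 150.04)
(G + V)/(-25940 - 5786) = (28807/192 + 1/44589)/(-25940 - 5786) = (428158505/2853696)/(-31726) = (428158505/2853696)*(-1/31726) = -428158505/90536359296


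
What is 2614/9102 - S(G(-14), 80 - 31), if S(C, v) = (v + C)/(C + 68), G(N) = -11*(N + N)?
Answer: -1133275/1711176 ≈ -0.66228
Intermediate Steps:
G(N) = -22*N
S(C, v) = (C + v)/(68 + C)
2614/9102 - S(G(-14), 80 - 31) = 2614/9102 - (-22*(-14) + (80 - 31))/(68 - 22*(-14)) = 2614*(1/9102) - (308 + 49)/(68 + 308) = 1307/4551 - 357/376 = -1133275/1711176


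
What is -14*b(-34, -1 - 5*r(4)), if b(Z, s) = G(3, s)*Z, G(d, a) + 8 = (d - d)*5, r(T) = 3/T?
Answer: -3808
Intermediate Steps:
G(d, a) = -8 (G(d, a) = -8 + (d - d)*5 = -8 + 0*5 = -8 + 0 = -8)
b(Z, s) = -8*Z
-14*b(-34, -1 - 5*r(4)) = -(-112)*(-34) = -14*272 = -3808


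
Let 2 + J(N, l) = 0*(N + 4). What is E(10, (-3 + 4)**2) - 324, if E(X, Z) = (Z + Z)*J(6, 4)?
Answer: -328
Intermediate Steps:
J(N, l) = -2 (J(N, l) = -2 + 0*(N + 4) = -2 + 0*(4 + N) = -2 + 0 = -2)
E(X, Z) = -4*Z (E(X, Z) = (Z + Z)*(-2) = (2*Z)*(-2) = -4*Z)
E(10, (-3 + 4)**2) - 324 = -4*(-3 + 4)**2 - 324 = -4*1**2 - 324 = -4*1 - 324 = -4 - 324 = -328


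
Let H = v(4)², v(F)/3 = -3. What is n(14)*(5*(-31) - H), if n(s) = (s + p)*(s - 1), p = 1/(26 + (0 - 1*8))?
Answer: -388102/9 ≈ -43122.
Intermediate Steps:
v(F) = -9 (v(F) = 3*(-3) = -9)
H = 81 (H = (-9)² = 81)
p = 1/18 (p = 1/(26 + (0 - 8)) = 1/(26 - 8) = 1/18 ≈ 0.055556)
n(s) = (-1 + s)*(1/18 + s) (n(s) = (s + 1/18)*(s - 1) = (1/18 + s)*(-1 + s) = (-1 + s)*(1/18 + s))
n(14)*(5*(-31) - H) = (-1/18 + 14² - 17/18*14)*(5*(-31) - 1*81) = (-1/18 + 196 - 119/9)*(-155 - 81) = (3289/18)*(-236) = -388102/9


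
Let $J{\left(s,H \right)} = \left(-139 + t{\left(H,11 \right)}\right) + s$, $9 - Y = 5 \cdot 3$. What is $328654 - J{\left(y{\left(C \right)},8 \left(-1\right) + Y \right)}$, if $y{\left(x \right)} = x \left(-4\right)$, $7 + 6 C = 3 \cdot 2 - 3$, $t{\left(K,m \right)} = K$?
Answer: $\frac{986413}{3} \approx 3.288 \cdot 10^{5}$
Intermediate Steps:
$Y = -6$ ($Y = 9 - 5 \cdot 3 = 9 - 15 = -6$)
$C = - \frac{2}{3}$ ($C = - \frac{7}{6} + \frac{3 \cdot 2 - 3}{6} = - \frac{7}{6} + \frac{6 - 3}{6} = - \frac{7}{6} + \frac{1}{6} \cdot 3 = - \frac{7}{6} + \frac{1}{2} = - \frac{2}{3} \approx -0.66667$)
$y{\left(x \right)} = - 4 x$
$J{\left(s,H \right)} = -139 + H + s$ ($J{\left(s,H \right)} = \left(-139 + H\right) + s = -139 + H + s$)
$328654 - J{\left(y{\left(C \right)},8 \left(-1\right) + Y \right)} = 328654 - \left(-139 + \left(8 \left(-1\right) - 6\right) - - \frac{8}{3}\right) = 328654 - \left(-139 - 14 + \frac{8}{3}\right) = 328654 - - \frac{451}{3} = 328654 + \frac{451}{3} = \frac{986413}{3}$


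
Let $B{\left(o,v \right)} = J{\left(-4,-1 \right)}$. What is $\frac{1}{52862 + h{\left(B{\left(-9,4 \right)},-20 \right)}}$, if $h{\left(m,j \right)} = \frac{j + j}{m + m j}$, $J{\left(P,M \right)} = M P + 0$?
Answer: $\frac{19}{1004388} \approx 1.8917 \cdot 10^{-5}$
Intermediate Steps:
$J{\left(P,M \right)} = M P$
$B{\left(o,v \right)} = 4$ ($B{\left(o,v \right)} = \left(-1\right) \left(-4\right) = 4$)
$h{\left(m,j \right)} = \frac{2 j}{m + j m}$
$\frac{1}{52862 + h{\left(B{\left(-9,4 \right)},-20 \right)}} = \frac{1}{52862 + 2 \left(-20\right) \frac{1}{4} \frac{1}{1 - 20}} = \frac{1}{52862 + 2 \left(-20\right) \frac{1}{4} \frac{1}{-19}} = \frac{1}{52862 + 2 \left(-20\right) \frac{1}{4} \left(- \frac{1}{19}\right)} = \frac{1}{52862 + \frac{10}{19}} = \frac{1}{\frac{1004388}{19}} = \frac{19}{1004388}$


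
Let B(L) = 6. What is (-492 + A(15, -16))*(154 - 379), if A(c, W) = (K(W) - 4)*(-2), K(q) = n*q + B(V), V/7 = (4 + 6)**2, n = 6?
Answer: 68400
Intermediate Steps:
V = 700 (V = 7*(4 + 6)**2 = 7*10**2 = 7*100 = 700)
K(q) = 6 + 6*q (K(q) = 6*q + 6 = 6 + 6*q)
A(c, W) = -4 - 12*W (A(c, W) = ((6 + 6*W) - 4)*(-2) = (2 + 6*W)*(-2) = -4 - 12*W)
(-492 + A(15, -16))*(154 - 379) = (-492 + (-4 - 12*(-16)))*(154 - 379) = (-492 + (-4 + 192))*(-225) = (-492 + 188)*(-225) = -304*(-225) = 68400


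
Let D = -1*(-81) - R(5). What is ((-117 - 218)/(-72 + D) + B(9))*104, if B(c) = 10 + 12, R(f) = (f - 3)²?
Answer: -4680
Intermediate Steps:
R(f) = (-3 + f)²
D = 77 (D = -1*(-81) - (-3 + 5)² = 81 - 1*2² = 81 - 1*4 = 81 - 4 = 77)
B(c) = 22
((-117 - 218)/(-72 + D) + B(9))*104 = ((-117 - 218)/(-72 + 77) + 22)*104 = (-335/5 + 22)*104 = (-335*⅕ + 22)*104 = (-67 + 22)*104 = -45*104 = -4680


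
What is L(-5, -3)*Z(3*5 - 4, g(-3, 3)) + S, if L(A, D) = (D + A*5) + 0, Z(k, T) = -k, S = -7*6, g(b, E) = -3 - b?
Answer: 266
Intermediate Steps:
S = -42
L(A, D) = D + 5*A (L(A, D) = (D + 5*A) + 0 = D + 5*A)
L(-5, -3)*Z(3*5 - 4, g(-3, 3)) + S = (-3 + 5*(-5))*(-(3*5 - 4)) - 42 = (-3 - 25)*(-(15 - 4)) - 42 = -(-28)*11 - 42 = -28*(-11) - 42 = 308 - 42 = 266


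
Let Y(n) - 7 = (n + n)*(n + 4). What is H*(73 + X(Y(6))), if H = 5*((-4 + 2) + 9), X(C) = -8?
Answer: 2275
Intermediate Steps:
Y(n) = 7 + 2*n*(4 + n) (Y(n) = 7 + (n + n)*(n + 4) = 7 + (2*n)*(4 + n) = 7 + 2*n*(4 + n))
H = 35 (H = 5*(-2 + 9) = 5*7 = 35)
H*(73 + X(Y(6))) = 35*(73 - 8) = 35*65 = 2275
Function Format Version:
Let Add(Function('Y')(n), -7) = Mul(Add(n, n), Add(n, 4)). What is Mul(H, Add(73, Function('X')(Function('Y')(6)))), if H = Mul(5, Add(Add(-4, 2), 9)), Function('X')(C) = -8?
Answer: 2275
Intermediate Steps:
Function('Y')(n) = Add(7, Mul(2, n, Add(4, n))) (Function('Y')(n) = Add(7, Mul(Add(n, n), Add(n, 4))) = Add(7, Mul(Mul(2, n), Add(4, n))) = Add(7, Mul(2, n, Add(4, n))))
H = 35 (H = Mul(5, Add(-2, 9)) = Mul(5, 7) = 35)
Mul(H, Add(73, Function('X')(Function('Y')(6)))) = Mul(35, Add(73, -8)) = Mul(35, 65) = 2275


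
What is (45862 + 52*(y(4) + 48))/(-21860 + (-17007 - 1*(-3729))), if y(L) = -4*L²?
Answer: -22515/17569 ≈ -1.2815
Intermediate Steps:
(45862 + 52*(y(4) + 48))/(-21860 + (-17007 - 1*(-3729))) = (45862 + 52*(-4*4² + 48))/(-21860 + (-17007 - 1*(-3729))) = (45862 + 52*(-4*16 + 48))/(-21860 + (-17007 + 3729)) = (45862 + 52*(-64 + 48))/(-21860 - 13278) = (45862 + 52*(-16))/(-35138) = (45862 - 832)*(-1/35138) = 45030*(-1/35138) = -22515/17569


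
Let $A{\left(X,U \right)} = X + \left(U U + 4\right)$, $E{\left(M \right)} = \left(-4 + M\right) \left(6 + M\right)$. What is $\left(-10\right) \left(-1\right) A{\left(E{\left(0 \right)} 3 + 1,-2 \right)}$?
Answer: $-630$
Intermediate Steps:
$A{\left(X,U \right)} = 4 + X + U^{2}$ ($A{\left(X,U \right)} = X + \left(U^{2} + 4\right) = X + \left(4 + U^{2}\right) = 4 + X + U^{2}$)
$\left(-10\right) \left(-1\right) A{\left(E{\left(0 \right)} 3 + 1,-2 \right)} = \left(-10\right) \left(-1\right) \left(4 + \left(\left(-24 + 0^{2} + 2 \cdot 0\right) 3 + 1\right) + \left(-2\right)^{2}\right) = 10 \left(4 + \left(\left(-24 + 0 + 0\right) 3 + 1\right) + 4\right) = 10 \left(4 + \left(\left(-24\right) 3 + 1\right) + 4\right) = 10 \left(4 + \left(-72 + 1\right) + 4\right) = 10 \left(4 - 71 + 4\right) = 10 \left(-63\right) = -630$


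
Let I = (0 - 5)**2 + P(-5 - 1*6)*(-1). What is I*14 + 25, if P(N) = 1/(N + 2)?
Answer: 3389/9 ≈ 376.56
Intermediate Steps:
P(N) = 1/(2 + N)
I = 226/9 (I = (0 - 5)**2 - 1/(2 + (-5 - 1*6)) = (-5)**2 - 1/(2 + (-5 - 6)) = 25 - 1/(2 - 11) = 25 - 1/(-9) = 25 - 1/9*(-1) = 25 + 1/9 = 226/9 ≈ 25.111)
I*14 + 25 = (226/9)*14 + 25 = 3164/9 + 25 = 3389/9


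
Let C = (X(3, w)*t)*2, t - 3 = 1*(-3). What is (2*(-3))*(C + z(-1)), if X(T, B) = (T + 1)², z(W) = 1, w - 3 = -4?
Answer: -6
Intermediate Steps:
w = -1 (w = 3 - 4 = -1)
X(T, B) = (1 + T)²
t = 0 (t = 3 + 1*(-3) = 3 - 3 = 0)
C = 0 (C = ((1 + 3)²*0)*2 = (4²*0)*2 = (16*0)*2 = 0*2 = 0)
(2*(-3))*(C + z(-1)) = (2*(-3))*(0 + 1) = -6*1 = -6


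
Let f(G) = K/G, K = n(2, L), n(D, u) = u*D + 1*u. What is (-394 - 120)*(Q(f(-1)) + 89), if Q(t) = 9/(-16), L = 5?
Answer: -363655/8 ≈ -45457.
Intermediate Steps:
n(D, u) = u + D*u (n(D, u) = D*u + u = u + D*u)
K = 15 (K = 5*(1 + 2) = 5*3 = 15)
f(G) = 15/G
Q(t) = -9/16 (Q(t) = 9*(-1/16) = -9/16)
(-394 - 120)*(Q(f(-1)) + 89) = (-394 - 120)*(-9/16 + 89) = -514*1415/16 = -363655/8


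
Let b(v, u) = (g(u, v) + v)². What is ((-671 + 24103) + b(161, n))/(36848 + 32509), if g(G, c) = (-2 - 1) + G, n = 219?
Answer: 55187/23119 ≈ 2.3871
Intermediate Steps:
g(G, c) = -3 + G
b(v, u) = (-3 + u + v)² (b(v, u) = ((-3 + u) + v)² = (-3 + u + v)²)
((-671 + 24103) + b(161, n))/(36848 + 32509) = ((-671 + 24103) + (-3 + 219 + 161)²)/(36848 + 32509) = (23432 + 377²)/69357 = (23432 + 142129)*(1/69357) = 165561*(1/69357) = 55187/23119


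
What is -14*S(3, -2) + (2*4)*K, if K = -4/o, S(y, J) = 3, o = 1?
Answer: -74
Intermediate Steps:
K = -4 (K = -4/1 = -4*1 = -4)
-14*S(3, -2) + (2*4)*K = -14*3 + (2*4)*(-4) = -42 + 8*(-4) = -42 - 32 = -74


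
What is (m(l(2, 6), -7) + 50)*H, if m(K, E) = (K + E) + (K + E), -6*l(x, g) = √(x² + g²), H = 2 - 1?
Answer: 36 - 2*√10/3 ≈ 33.892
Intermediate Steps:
H = 1
l(x, g) = -√(g² + x²)/6 (l(x, g) = -√(x² + g²)/6 = -√(g² + x²)/6)
m(K, E) = 2*E + 2*K (m(K, E) = (E + K) + (E + K) = 2*E + 2*K)
(m(l(2, 6), -7) + 50)*H = ((2*(-7) + 2*(-√(6² + 2²)/6)) + 50)*1 = ((-14 + 2*(-√(36 + 4)/6)) + 50)*1 = ((-14 + 2*(-√10/3)) + 50)*1 = ((-14 - 2*√10/3) + 50)*1 = (36 - 2*√10/3)*1 = 36 - 2*√10/3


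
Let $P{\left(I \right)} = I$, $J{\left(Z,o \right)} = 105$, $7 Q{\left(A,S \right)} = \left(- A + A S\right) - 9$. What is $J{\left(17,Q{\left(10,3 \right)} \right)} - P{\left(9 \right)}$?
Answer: $96$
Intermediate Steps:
$Q{\left(A,S \right)} = - \frac{9}{7} - \frac{A}{7} + \frac{A S}{7}$ ($Q{\left(A,S \right)} = \frac{\left(- A + A S\right) - 9}{7} = \frac{-9 - A + A S}{7} = - \frac{9}{7} - \frac{A}{7} + \frac{A S}{7}$)
$J{\left(17,Q{\left(10,3 \right)} \right)} - P{\left(9 \right)} = 105 - 9 = 96$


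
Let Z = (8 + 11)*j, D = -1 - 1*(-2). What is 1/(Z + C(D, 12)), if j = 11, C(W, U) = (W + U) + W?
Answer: 1/223 ≈ 0.0044843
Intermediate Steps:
D = 1 (D = -1 + 2 = 1)
C(W, U) = U + 2*W (C(W, U) = (U + W) + W = U + 2*W)
Z = 209 (Z = (8 + 11)*11 = 19*11 = 209)
1/(Z + C(D, 12)) = 1/(209 + (12 + 2*1)) = 1/(209 + (12 + 2)) = 1/(209 + 14) = 1/223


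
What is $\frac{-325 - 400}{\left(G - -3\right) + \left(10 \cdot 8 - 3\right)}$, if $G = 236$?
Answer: $- \frac{725}{316} \approx -2.2943$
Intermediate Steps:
$\frac{-325 - 400}{\left(G - -3\right) + \left(10 \cdot 8 - 3\right)} = \frac{-325 - 400}{\left(236 - -3\right) + \left(10 \cdot 8 - 3\right)} = - \frac{725}{\left(236 + 3\right) + \left(80 - 3\right)} = - \frac{725}{239 + 77} = - \frac{725}{316}$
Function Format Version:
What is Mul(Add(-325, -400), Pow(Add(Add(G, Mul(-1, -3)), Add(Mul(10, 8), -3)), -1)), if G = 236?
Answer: Rational(-725, 316) ≈ -2.2943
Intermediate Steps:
Mul(Add(-325, -400), Pow(Add(Add(G, Mul(-1, -3)), Add(Mul(10, 8), -3)), -1)) = Mul(Add(-325, -400), Pow(Add(Add(236, Mul(-1, -3)), Add(Mul(10, 8), -3)), -1)) = Mul(-725, Pow(Add(Add(236, 3), Add(80, -3)), -1)) = Mul(-725, Pow(Add(239, 77), -1)) = Mul(-725, Pow(316, -1)) = Mul(-725, Rational(1, 316)) = Rational(-725, 316)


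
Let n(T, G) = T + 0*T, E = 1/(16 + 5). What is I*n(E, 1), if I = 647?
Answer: 647/21 ≈ 30.810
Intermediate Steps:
E = 1/21 ≈ 0.047619
n(T, G) = T (n(T, G) = T + 0 = T)
I*n(E, 1) = 647*(1/21) = 647/21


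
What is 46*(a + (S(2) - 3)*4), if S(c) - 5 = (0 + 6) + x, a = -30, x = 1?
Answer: 276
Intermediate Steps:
S(c) = 12 (S(c) = 5 + ((0 + 6) + 1) = 5 + (6 + 1) = 5 + 7 = 12)
46*(a + (S(2) - 3)*4) = 46*(-30 + (12 - 3)*4) = 46*(-30 + 9*4) = 46*(-30 + 36) = 46*6 = 276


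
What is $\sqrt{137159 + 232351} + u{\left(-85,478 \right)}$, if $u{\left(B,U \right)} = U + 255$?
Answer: $733 + \sqrt{369510} \approx 1340.9$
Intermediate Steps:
$u{\left(B,U \right)} = 255 + U$
$\sqrt{137159 + 232351} + u{\left(-85,478 \right)} = \sqrt{137159 + 232351} + \left(255 + 478\right) = \sqrt{369510} + 733 = 733 + \sqrt{369510}$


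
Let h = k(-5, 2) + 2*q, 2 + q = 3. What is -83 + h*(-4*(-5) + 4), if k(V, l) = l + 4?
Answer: 109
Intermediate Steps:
q = 1 (q = -2 + 3 = 1)
k(V, l) = 4 + l
h = 8 (h = (4 + 2) + 2*1 = 6 + 2 = 8)
-83 + h*(-4*(-5) + 4) = -83 + 8*(-4*(-5) + 4) = -83 + 8*(20 + 4) = -83 + 8*24 = -83 + 192 = 109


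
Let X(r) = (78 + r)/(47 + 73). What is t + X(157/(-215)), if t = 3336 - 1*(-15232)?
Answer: 479071013/25800 ≈ 18569.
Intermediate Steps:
X(r) = 13/20 + r/120 (X(r) = (78 + r)/120 = (78 + r)*(1/120) = 13/20 + r/120)
t = 18568 (t = 3336 + 15232 = 18568)
t + X(157/(-215)) = 18568 + (13/20 + (157/(-215))/120) = 18568 + (13/20 + (157*(-1/215))/120) = 18568 + (13/20 + (1/120)*(-157/215)) = 18568 + (13/20 - 157/25800) = 18568 + 16613/25800 = 479071013/25800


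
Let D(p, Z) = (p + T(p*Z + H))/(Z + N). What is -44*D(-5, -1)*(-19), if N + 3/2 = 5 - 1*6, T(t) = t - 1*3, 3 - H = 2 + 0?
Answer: 3344/7 ≈ 477.71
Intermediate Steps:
H = 1 (H = 3 - (2 + 0) = 3 - 1*2 = 3 - 2 = 1)
T(t) = -3 + t (T(t) = t - 3 = -3 + t)
N = -5/2 (N = -3/2 + (5 - 1*6) = -3/2 + (5 - 6) = -3/2 - 1 = -5/2 ≈ -2.5000)
D(p, Z) = (-2 + p + Z*p)/(-5/2 + Z) (D(p, Z) = (p + (-3 + (p*Z + 1)))/(Z - 5/2) = (p + (-3 + (Z*p + 1)))/(-5/2 + Z) = (p + (-3 + (1 + Z*p)))/(-5/2 + Z) = (p + (-2 + Z*p))/(-5/2 + Z) = (-2 + p + Z*p)/(-5/2 + Z))
-44*D(-5, -1)*(-19) = -88*(-2 - 5 - 1*(-5))/(-5 + 2*(-1))*(-19) = -88*(-2 - 5 + 5)/(-5 - 2)*(-19) = -88*(-2)/(-7)*(-19) = -88*(-1)*(-2)/7*(-19) = -44*4/7*(-19) = -176/7*(-19) = 3344/7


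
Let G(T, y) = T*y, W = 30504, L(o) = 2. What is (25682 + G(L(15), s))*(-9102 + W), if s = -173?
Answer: 542241072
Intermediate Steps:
(25682 + G(L(15), s))*(-9102 + W) = (25682 + 2*(-173))*(-9102 + 30504) = (25682 - 346)*21402 = 25336*21402 = 542241072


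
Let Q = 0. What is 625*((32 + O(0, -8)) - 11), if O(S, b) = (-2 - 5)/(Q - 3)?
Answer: 43750/3 ≈ 14583.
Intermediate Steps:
O(S, b) = 7/3 (O(S, b) = (-2 - 5)/(0 - 3) = -7/(-3) = -7*(-1/3) = 7/3)
625*((32 + O(0, -8)) - 11) = 625*((32 + 7/3) - 11) = 625*(103/3 - 11) = 625*(70/3) = 43750/3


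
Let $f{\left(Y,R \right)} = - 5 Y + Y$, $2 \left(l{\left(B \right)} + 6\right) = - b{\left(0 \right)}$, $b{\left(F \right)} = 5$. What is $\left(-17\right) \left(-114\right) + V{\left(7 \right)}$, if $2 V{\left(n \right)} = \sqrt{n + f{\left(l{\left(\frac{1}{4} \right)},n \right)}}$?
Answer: $1938 + \frac{\sqrt{41}}{2} \approx 1941.2$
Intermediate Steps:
$l{\left(B \right)} = - \frac{17}{2}$ ($l{\left(B \right)} = -6 + \frac{\left(-1\right) 5}{2} = -6 + \frac{1}{2} \left(-5\right) = -6 - \frac{5}{2} = - \frac{17}{2}$)
$f{\left(Y,R \right)} = - 4 Y$
$V{\left(n \right)} = \frac{\sqrt{34 + n}}{2}$ ($V{\left(n \right)} = \frac{\sqrt{n - -34}}{2} = \frac{\sqrt{n + 34}}{2} = \frac{\sqrt{34 + n}}{2}$)
$\left(-17\right) \left(-114\right) + V{\left(7 \right)} = \left(-17\right) \left(-114\right) + \frac{\sqrt{34 + 7}}{2} = 1938 + \frac{\sqrt{41}}{2}$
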